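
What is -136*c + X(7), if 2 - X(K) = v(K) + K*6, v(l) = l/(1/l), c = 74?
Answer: -10153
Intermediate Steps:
v(l) = l² (v(l) = l*l = l²)
X(K) = 2 - K² - 6*K (X(K) = 2 - (K² + K*6) = 2 - (K² + 6*K) = 2 + (-K² - 6*K) = 2 - K² - 6*K)
-136*c + X(7) = -136*74 + (2 - 1*7² - 6*7) = -10064 + (2 - 1*49 - 42) = -10064 + (2 - 49 - 42) = -10064 - 89 = -10153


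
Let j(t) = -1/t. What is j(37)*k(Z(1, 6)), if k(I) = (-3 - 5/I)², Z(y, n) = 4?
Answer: -289/592 ≈ -0.48818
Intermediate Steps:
j(37)*k(Z(1, 6)) = (-1/37)*((5 + 3*4)²/4²) = (-1*1/37)*((5 + 12)²/16) = -17²/592 = -289/592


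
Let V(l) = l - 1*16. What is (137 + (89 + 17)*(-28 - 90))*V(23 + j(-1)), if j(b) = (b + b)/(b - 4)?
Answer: -457727/5 ≈ -91545.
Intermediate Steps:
j(b) = 2*b/(-4 + b) (j(b) = (2*b)/(-4 + b) = 2*b/(-4 + b))
V(l) = -16 + l (V(l) = l - 16 = -16 + l)
(137 + (89 + 17)*(-28 - 90))*V(23 + j(-1)) = (137 + (89 + 17)*(-28 - 90))*(-16 + (23 + 2*(-1)/(-4 - 1))) = (137 + 106*(-118))*(-16 + (23 + 2*(-1)/(-5))) = (137 - 12508)*(-16 + (23 + 2*(-1)*(-⅕))) = -12371*(-16 + (23 + ⅖)) = -12371*(-16 + 117/5) = -12371*37/5 = -457727/5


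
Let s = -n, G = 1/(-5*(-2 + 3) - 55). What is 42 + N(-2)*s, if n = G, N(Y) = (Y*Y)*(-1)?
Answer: 629/15 ≈ 41.933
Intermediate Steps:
G = -1/60 (G = 1/(-5*1 - 55) = 1/(-5 - 55) = 1/(-60) = -1/60 ≈ -0.016667)
N(Y) = -Y² (N(Y) = Y²*(-1) = -Y²)
n = -1/60 ≈ -0.016667
s = 1/60 (s = -1*(-1/60) = 1/60 ≈ 0.016667)
42 + N(-2)*s = 42 - 1*(-2)²*(1/60) = 42 - 1*4*(1/60) = 42 - 4*1/60 = 42 - 1/15 = 629/15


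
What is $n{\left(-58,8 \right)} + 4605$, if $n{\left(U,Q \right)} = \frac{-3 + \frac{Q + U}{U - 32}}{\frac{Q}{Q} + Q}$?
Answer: $\frac{372983}{81} \approx 4604.7$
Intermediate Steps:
$n{\left(U,Q \right)} = \frac{-3 + \frac{Q + U}{-32 + U}}{1 + Q}$
$n{\left(-58,8 \right)} + 4605 = \frac{96 + 8 - -116}{-32 - 58 - 256 + 8 \left(-58\right)} + 4605 = \frac{96 + 8 + 116}{-32 - 58 - 256 - 464} + 4605 = \frac{1}{-810} \cdot 220 + 4605 = \left(- \frac{1}{810}\right) 220 + 4605 = - \frac{22}{81} + 4605 = \frac{372983}{81}$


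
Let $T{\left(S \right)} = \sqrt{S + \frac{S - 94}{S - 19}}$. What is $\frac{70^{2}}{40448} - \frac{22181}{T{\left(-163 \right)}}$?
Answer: $\frac{1225}{10112} + \frac{22181 i \sqrt{5352438}}{29409} \approx 0.12114 + 1744.9 i$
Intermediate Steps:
$T{\left(S \right)} = \sqrt{S + \frac{-94 + S}{-19 + S}}$
$\frac{70^{2}}{40448} - \frac{22181}{T{\left(-163 \right)}} = \frac{70^{2}}{40448} - \frac{22181}{\sqrt{\frac{-94 - 163 - 163 \left(-19 - 163\right)}{-19 - 163}}} = 4900 \cdot \frac{1}{40448} - \frac{22181}{\sqrt{\frac{-94 - 163 - -29666}{-182}}} = \frac{1225}{10112} - \frac{22181}{\sqrt{- \frac{-94 - 163 + 29666}{182}}} = \frac{1225}{10112} - \frac{22181}{\sqrt{\left(- \frac{1}{182}\right) 29409}} = \frac{1225}{10112} - \frac{22181}{\sqrt{- \frac{29409}{182}}} = \frac{1225}{10112} - \frac{22181}{\frac{1}{182} i \sqrt{5352438}} = \frac{1225}{10112} - 22181 \left(- \frac{i \sqrt{5352438}}{29409}\right) = \frac{1225}{10112} + \frac{22181 i \sqrt{5352438}}{29409}$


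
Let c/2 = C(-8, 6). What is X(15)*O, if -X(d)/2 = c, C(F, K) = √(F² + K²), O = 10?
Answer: -400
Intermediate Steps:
c = 20 (c = 2*√((-8)² + 6²) = 2*√(64 + 36) = 2*√100 = 2*10 = 20)
X(d) = -40 (X(d) = -2*20 = -40)
X(15)*O = -40*10 = -400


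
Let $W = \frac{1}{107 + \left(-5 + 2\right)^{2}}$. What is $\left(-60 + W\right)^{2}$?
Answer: $\frac{48427681}{13456} \approx 3599.0$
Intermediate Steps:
$W = \frac{1}{116}$ ($W = \frac{1}{107 + \left(-3\right)^{2}} = \frac{1}{107 + 9} = \frac{1}{116} \approx 0.0086207$)
$\left(-60 + W\right)^{2} = \left(-60 + \frac{1}{116}\right)^{2} = \left(- \frac{6959}{116}\right)^{2} = \frac{48427681}{13456}$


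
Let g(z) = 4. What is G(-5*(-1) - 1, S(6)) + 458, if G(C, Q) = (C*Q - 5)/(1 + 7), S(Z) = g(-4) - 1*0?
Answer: 3675/8 ≈ 459.38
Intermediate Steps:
S(Z) = 4 (S(Z) = 4 - 1*0 = 4 + 0 = 4)
G(C, Q) = -5/8 + C*Q/8 (G(C, Q) = (-5 + C*Q)/8 = (-5 + C*Q)*(1/8) = -5/8 + C*Q/8)
G(-5*(-1) - 1, S(6)) + 458 = (-5/8 + (1/8)*(-5*(-1) - 1)*4) + 458 = (-5/8 + (1/8)*(5 - 1)*4) + 458 = (-5/8 + (1/8)*4*4) + 458 = (-5/8 + 2) + 458 = 11/8 + 458 = 3675/8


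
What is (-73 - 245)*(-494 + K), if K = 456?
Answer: 12084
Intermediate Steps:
(-73 - 245)*(-494 + K) = (-73 - 245)*(-494 + 456) = -318*(-38) = 12084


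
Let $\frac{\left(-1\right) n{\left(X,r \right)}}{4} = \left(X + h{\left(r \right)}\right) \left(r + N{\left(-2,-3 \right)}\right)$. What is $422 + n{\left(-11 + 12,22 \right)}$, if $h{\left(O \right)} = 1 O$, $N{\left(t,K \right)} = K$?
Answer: $-1326$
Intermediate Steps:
$h{\left(O \right)} = O$
$n{\left(X,r \right)} = - 4 \left(-3 + r\right) \left(X + r\right)$ ($n{\left(X,r \right)} = - 4 \left(X + r\right) \left(r - 3\right) = - 4 \left(X + r\right) \left(-3 + r\right) = - 4 \left(-3 + r\right) \left(X + r\right)$)
$422 + n{\left(-11 + 12,22 \right)} = 422 + \left(- 4 \cdot 22^{2} + 12 \left(-11 + 12\right) + 12 \cdot 22 - 4 \left(-11 + 12\right) 22\right) = 422 + \left(\left(-4\right) 484 + 12 \cdot 1 + 264 - 4 \cdot 22\right) = 422 + \left(-1936 + 12 + 264 - 88\right) = 422 - 1748 = -1326$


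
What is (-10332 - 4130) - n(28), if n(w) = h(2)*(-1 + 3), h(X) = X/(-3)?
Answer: -43382/3 ≈ -14461.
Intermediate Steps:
h(X) = -X/3 (h(X) = X*(-⅓) = -X/3)
n(w) = -4/3 (n(w) = (-⅓*2)*(-1 + 3) = -⅔*2 = -4/3)
(-10332 - 4130) - n(28) = (-10332 - 4130) - 1*(-4/3) = -14462 + 4/3 = -43382/3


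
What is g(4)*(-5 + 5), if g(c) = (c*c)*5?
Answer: 0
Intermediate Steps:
g(c) = 5*c² (g(c) = c²*5 = 5*c²)
g(4)*(-5 + 5) = (5*4²)*(-5 + 5) = (5*16)*0 = 80*0 = 0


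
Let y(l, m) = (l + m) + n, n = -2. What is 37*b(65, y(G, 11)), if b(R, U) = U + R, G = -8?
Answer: 2442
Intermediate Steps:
y(l, m) = -2 + l + m (y(l, m) = (l + m) - 2 = -2 + l + m)
b(R, U) = R + U
37*b(65, y(G, 11)) = 37*(65 + (-2 - 8 + 11)) = 37*(65 + 1) = 37*66 = 2442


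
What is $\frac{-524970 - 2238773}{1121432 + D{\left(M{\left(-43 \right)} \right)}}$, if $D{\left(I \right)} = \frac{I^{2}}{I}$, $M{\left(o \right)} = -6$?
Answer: $- \frac{2763743}{1121426} \approx -2.4645$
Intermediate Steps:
$D{\left(I \right)} = I$
$\frac{-524970 - 2238773}{1121432 + D{\left(M{\left(-43 \right)} \right)}} = \frac{-524970 - 2238773}{1121432 - 6} = - \frac{2763743}{1121426}$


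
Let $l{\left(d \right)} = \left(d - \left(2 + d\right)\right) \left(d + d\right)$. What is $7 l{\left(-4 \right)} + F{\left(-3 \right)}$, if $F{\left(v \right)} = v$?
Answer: $109$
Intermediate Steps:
$l{\left(d \right)} = - 4 d$ ($l{\left(d \right)} = - 2 \cdot 2 d = - 4 d$)
$7 l{\left(-4 \right)} + F{\left(-3 \right)} = 7 \left(\left(-4\right) \left(-4\right)\right) - 3 = 7 \cdot 16 - 3 = 112 - 3 = 109$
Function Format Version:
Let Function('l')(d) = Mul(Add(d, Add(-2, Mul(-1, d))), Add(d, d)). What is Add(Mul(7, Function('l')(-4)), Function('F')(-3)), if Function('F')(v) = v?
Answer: 109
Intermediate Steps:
Function('l')(d) = Mul(-4, d) (Function('l')(d) = Mul(-2, Mul(2, d)) = Mul(-4, d))
Add(Mul(7, Function('l')(-4)), Function('F')(-3)) = Add(Mul(7, Mul(-4, -4)), -3) = Add(Mul(7, 16), -3) = Add(112, -3) = 109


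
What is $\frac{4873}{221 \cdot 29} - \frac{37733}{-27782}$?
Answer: $\frac{13007327}{6139822} \approx 2.1185$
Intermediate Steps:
$\frac{4873}{221 \cdot 29} - \frac{37733}{-27782} = \frac{4873}{6409} - - \frac{37733}{27782} = 4873 \cdot \frac{1}{6409} + \frac{37733}{27782} = \frac{4873}{6409} + \frac{37733}{27782} = \frac{13007327}{6139822}$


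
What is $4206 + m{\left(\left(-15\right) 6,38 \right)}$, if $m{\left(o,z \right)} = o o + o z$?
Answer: $8886$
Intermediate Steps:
$m{\left(o,z \right)} = o^{2} + o z$
$4206 + m{\left(\left(-15\right) 6,38 \right)} = 4206 + \left(-15\right) 6 \left(\left(-15\right) 6 + 38\right) = 4206 - 90 \left(-90 + 38\right) = 4206 - -4680 = 4206 + 4680 = 8886$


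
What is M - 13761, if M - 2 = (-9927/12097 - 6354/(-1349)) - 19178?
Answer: -537430588446/16318853 ≈ -32933.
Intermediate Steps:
M = -312866852313/16318853 (M = 2 + ((-9927/12097 - 6354/(-1349)) - 19178) = 2 + ((-9927*1/12097 - 6354*(-1/1349)) - 19178) = 2 + ((-9927/12097 + 6354/1349) - 19178) = 2 + (63472815/16318853 - 19178) = 2 - 312899490019/16318853 = -312866852313/16318853 ≈ -19172.)
M - 13761 = -312866852313/16318853 - 13761 = -537430588446/16318853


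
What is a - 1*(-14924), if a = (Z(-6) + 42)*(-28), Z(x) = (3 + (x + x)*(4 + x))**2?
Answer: -6664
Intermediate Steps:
Z(x) = (3 + 2*x*(4 + x))**2 (Z(x) = (3 + (2*x)*(4 + x))**2 = (3 + 2*x*(4 + x))**2)
a = -21588 (a = ((3 + 2*(-6)**2 + 8*(-6))**2 + 42)*(-28) = ((3 + 2*36 - 48)**2 + 42)*(-28) = ((3 + 72 - 48)**2 + 42)*(-28) = (27**2 + 42)*(-28) = (729 + 42)*(-28) = 771*(-28) = -21588)
a - 1*(-14924) = -21588 - 1*(-14924) = -21588 + 14924 = -6664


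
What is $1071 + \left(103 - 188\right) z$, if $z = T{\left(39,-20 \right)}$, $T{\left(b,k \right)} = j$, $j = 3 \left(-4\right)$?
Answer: $2091$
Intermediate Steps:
$j = -12$
$T{\left(b,k \right)} = -12$
$z = -12$
$1071 + \left(103 - 188\right) z = 1071 + \left(103 - 188\right) \left(-12\right) = 1071 - -1020 = 1071 + 1020 = 2091$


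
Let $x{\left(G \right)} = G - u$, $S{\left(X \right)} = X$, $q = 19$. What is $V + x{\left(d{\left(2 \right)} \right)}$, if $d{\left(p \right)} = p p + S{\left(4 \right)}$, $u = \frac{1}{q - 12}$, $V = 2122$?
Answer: $\frac{14909}{7} \approx 2129.9$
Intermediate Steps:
$u = \frac{1}{7}$ ($u = \frac{1}{19 - 12} = \frac{1}{7} \approx 0.14286$)
$d{\left(p \right)} = 4 + p^{2}$ ($d{\left(p \right)} = p p + 4 = p^{2} + 4 = 4 + p^{2}$)
$x{\left(G \right)} = - \frac{1}{7} + G$ ($x{\left(G \right)} = G - \frac{1}{7} = - \frac{1}{7} + G$)
$V + x{\left(d{\left(2 \right)} \right)} = 2122 + \left(- \frac{1}{7} + \left(4 + 2^{2}\right)\right) = 2122 + \left(- \frac{1}{7} + \left(4 + 4\right)\right) = 2122 + \left(- \frac{1}{7} + 8\right) = 2122 + \frac{55}{7} = \frac{14909}{7}$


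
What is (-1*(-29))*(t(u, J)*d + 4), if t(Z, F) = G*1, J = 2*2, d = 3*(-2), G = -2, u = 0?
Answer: 464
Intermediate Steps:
d = -6
J = 4
t(Z, F) = -2 (t(Z, F) = -2*1 = -2)
(-1*(-29))*(t(u, J)*d + 4) = (-1*(-29))*(-2*(-6) + 4) = 29*(12 + 4) = 29*16 = 464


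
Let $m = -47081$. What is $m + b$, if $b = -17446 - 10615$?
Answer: $-75142$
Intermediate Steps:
$b = -28061$ ($b = -17446 - 10615 = -28061$)
$m + b = -47081 - 28061 = -75142$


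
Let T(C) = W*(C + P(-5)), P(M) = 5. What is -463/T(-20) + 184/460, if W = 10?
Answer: 523/150 ≈ 3.4867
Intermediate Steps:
T(C) = 50 + 10*C (T(C) = 10*(C + 5) = 10*(5 + C) = 50 + 10*C)
-463/T(-20) + 184/460 = -463/(50 + 10*(-20)) + 184/460 = -463/(50 - 200) + 184*(1/460) = -463/(-150) + 2/5 = -463*(-1/150) + 2/5 = 463/150 + 2/5 = 523/150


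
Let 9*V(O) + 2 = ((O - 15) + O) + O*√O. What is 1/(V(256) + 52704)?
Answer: 9/478927 ≈ 1.8792e-5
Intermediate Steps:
V(O) = -17/9 + O^(3/2)/9 + 2*O/9 (V(O) = -2/9 + (((O - 15) + O) + O*√O)/9 = -2/9 + (((-15 + O) + O) + O^(3/2))/9 = -2/9 + ((-15 + 2*O) + O^(3/2))/9 = -2/9 + (-15 + O^(3/2) + 2*O)/9 = -2/9 + (-5/3 + O^(3/2)/9 + 2*O/9) = -17/9 + O^(3/2)/9 + 2*O/9)
1/(V(256) + 52704) = 1/((-17/9 + 256^(3/2)/9 + (2/9)*256) + 52704) = 1/((-17/9 + (⅑)*4096 + 512/9) + 52704) = 1/((-17/9 + 4096/9 + 512/9) + 52704) = 1/(4591/9 + 52704) = 1/(478927/9) = 9/478927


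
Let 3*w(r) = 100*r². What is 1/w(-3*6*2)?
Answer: 1/43200 ≈ 2.3148e-5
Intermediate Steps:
w(r) = 100*r²/3 (w(r) = (100*r²)/3 = 100*r²/3)
1/w(-3*6*2) = 1/(100*(-3*6*2)²/3) = 1/(100*(-18*2)²/3) = 1/((100/3)*(-36)²) = 1/((100/3)*1296) = 1/43200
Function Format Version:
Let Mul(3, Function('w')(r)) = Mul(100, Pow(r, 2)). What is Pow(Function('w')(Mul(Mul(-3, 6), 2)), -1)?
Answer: Rational(1, 43200) ≈ 2.3148e-5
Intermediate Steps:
Function('w')(r) = Mul(Rational(100, 3), Pow(r, 2)) (Function('w')(r) = Mul(Rational(1, 3), Mul(100, Pow(r, 2))) = Mul(Rational(100, 3), Pow(r, 2)))
Pow(Function('w')(Mul(Mul(-3, 6), 2)), -1) = Pow(Mul(Rational(100, 3), Pow(Mul(Mul(-3, 6), 2), 2)), -1) = Pow(Mul(Rational(100, 3), Pow(Mul(-18, 2), 2)), -1) = Pow(Mul(Rational(100, 3), Pow(-36, 2)), -1) = Pow(Mul(Rational(100, 3), 1296), -1) = Pow(43200, -1) = Rational(1, 43200)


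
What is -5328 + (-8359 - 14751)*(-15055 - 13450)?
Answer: 658745222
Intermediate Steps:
-5328 + (-8359 - 14751)*(-15055 - 13450) = -5328 - 23110*(-28505) = -5328 + 658750550 = 658745222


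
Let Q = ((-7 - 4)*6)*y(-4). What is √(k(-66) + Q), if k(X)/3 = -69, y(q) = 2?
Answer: I*√339 ≈ 18.412*I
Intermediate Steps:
k(X) = -207 (k(X) = 3*(-69) = -207)
Q = -132 (Q = ((-7 - 4)*6)*2 = -11*6*2 = -66*2 = -132)
√(k(-66) + Q) = √(-207 - 132) = √(-339) = I*√339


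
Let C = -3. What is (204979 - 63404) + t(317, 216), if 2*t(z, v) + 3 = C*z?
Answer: 141098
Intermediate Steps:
t(z, v) = -3/2 - 3*z/2 (t(z, v) = -3/2 + (-3*z)/2 = -3/2 - 3*z/2)
(204979 - 63404) + t(317, 216) = (204979 - 63404) + (-3/2 - 3/2*317) = 141575 + (-3/2 - 951/2) = 141575 - 477 = 141098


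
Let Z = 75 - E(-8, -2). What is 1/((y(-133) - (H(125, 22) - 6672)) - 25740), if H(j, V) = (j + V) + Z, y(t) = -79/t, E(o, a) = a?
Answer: -133/2565757 ≈ -5.1837e-5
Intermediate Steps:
Z = 77 (Z = 75 - 1*(-2) = 75 + 2 = 77)
H(j, V) = 77 + V + j (H(j, V) = (j + V) + 77 = (V + j) + 77 = 77 + V + j)
1/((y(-133) - (H(125, 22) - 6672)) - 25740) = 1/((-79/(-133) - ((77 + 22 + 125) - 6672)) - 25740) = 1/((-79*(-1/133) - (224 - 6672)) - 25740) = 1/((79/133 - 1*(-6448)) - 25740) = 1/((79/133 + 6448) - 25740) = 1/(857663/133 - 25740) = 1/(-2565757/133) = -133/2565757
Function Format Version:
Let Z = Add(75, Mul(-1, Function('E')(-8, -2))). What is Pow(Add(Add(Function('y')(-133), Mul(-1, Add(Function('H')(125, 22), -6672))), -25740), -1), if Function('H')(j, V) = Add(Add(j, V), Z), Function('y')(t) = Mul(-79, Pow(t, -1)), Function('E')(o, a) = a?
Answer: Rational(-133, 2565757) ≈ -5.1837e-5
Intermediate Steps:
Z = 77 (Z = Add(75, Mul(-1, -2)) = Add(75, 2) = 77)
Function('H')(j, V) = Add(77, V, j) (Function('H')(j, V) = Add(Add(j, V), 77) = Add(Add(V, j), 77) = Add(77, V, j))
Pow(Add(Add(Function('y')(-133), Mul(-1, Add(Function('H')(125, 22), -6672))), -25740), -1) = Pow(Add(Add(Mul(-79, Pow(-133, -1)), Mul(-1, Add(Add(77, 22, 125), -6672))), -25740), -1) = Pow(Add(Add(Mul(-79, Rational(-1, 133)), Mul(-1, Add(224, -6672))), -25740), -1) = Pow(Add(Add(Rational(79, 133), Mul(-1, -6448)), -25740), -1) = Pow(Add(Add(Rational(79, 133), 6448), -25740), -1) = Pow(Add(Rational(857663, 133), -25740), -1) = Pow(Rational(-2565757, 133), -1) = Rational(-133, 2565757)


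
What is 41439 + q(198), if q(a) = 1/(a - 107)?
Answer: 3770950/91 ≈ 41439.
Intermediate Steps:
q(a) = 1/(-107 + a)
41439 + q(198) = 41439 + 1/(-107 + 198) = 41439 + 1/91 = 3770950/91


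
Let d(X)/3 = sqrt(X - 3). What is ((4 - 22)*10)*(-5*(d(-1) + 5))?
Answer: 4500 + 5400*I ≈ 4500.0 + 5400.0*I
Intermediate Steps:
d(X) = 3*sqrt(-3 + X) (d(X) = 3*sqrt(X - 3) = 3*sqrt(-3 + X))
((4 - 22)*10)*(-5*(d(-1) + 5)) = ((4 - 22)*10)*(-5*(3*sqrt(-3 - 1) + 5)) = (-18*10)*(-5*(3*sqrt(-4) + 5)) = -(-900)*(3*(2*I) + 5) = -(-900)*(6*I + 5) = -(-900)*(5 + 6*I) = -180*(-25 - 30*I) = 4500 + 5400*I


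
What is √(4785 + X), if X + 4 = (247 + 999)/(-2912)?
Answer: √12926667/52 ≈ 69.142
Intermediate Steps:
X = -921/208 (X = -4 + (247 + 999)/(-2912) = -4 + 1246*(-1/2912) = -4 - 89/208 = -921/208 ≈ -4.4279)
√(4785 + X) = √(4785 - 921/208) = √(994359/208) = √12926667/52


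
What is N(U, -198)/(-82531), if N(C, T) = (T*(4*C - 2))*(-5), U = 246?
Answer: -972180/82531 ≈ -11.780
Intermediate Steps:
N(C, T) = -5*T*(-2 + 4*C) (N(C, T) = (T*(-2 + 4*C))*(-5) = -5*T*(-2 + 4*C))
N(U, -198)/(-82531) = (10*(-198)*(1 - 2*246))/(-82531) = (10*(-198)*(1 - 492))*(-1/82531) = (10*(-198)*(-491))*(-1/82531) = 972180*(-1/82531) = -972180/82531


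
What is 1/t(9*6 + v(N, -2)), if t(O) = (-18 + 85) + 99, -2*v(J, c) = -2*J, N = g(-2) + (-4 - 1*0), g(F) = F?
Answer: 1/166 ≈ 0.0060241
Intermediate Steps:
N = -6 (N = -2 + (-4 - 1*0) = -2 + (-4 + 0) = -2 - 4 = -6)
v(J, c) = J (v(J, c) = -(-1)*J = J)
t(O) = 166 (t(O) = 67 + 99 = 166)
1/t(9*6 + v(N, -2)) = 1/166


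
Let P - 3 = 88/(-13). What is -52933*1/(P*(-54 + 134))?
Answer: 688129/3920 ≈ 175.54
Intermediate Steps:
P = -49/13 (P = 3 + 88/(-13) = 3 + 88*(-1/13) = 3 - 88/13 = -49/13 ≈ -3.7692)
-52933*1/(P*(-54 + 134)) = -52933*(-13/(49*(-54 + 134))) = -52933/(80*(-49/13)) = -52933/(-3920/13) = -52933*(-13/3920) = 688129/3920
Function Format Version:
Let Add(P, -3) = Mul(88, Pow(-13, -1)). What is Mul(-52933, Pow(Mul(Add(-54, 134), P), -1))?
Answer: Rational(688129, 3920) ≈ 175.54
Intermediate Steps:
P = Rational(-49, 13) (P = Add(3, Mul(88, Pow(-13, -1))) = Add(3, Mul(88, Rational(-1, 13))) = Add(3, Rational(-88, 13)) = Rational(-49, 13) ≈ -3.7692)
Mul(-52933, Pow(Mul(Add(-54, 134), P), -1)) = Mul(-52933, Pow(Mul(Add(-54, 134), Rational(-49, 13)), -1)) = Mul(-52933, Pow(Mul(80, Rational(-49, 13)), -1)) = Mul(-52933, Pow(Rational(-3920, 13), -1)) = Mul(-52933, Rational(-13, 3920)) = Rational(688129, 3920)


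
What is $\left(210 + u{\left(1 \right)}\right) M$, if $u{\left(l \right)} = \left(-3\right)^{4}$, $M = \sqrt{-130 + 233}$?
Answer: $291 \sqrt{103} \approx 2953.3$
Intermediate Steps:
$M = \sqrt{103} \approx 10.149$
$u{\left(l \right)} = 81$
$\left(210 + u{\left(1 \right)}\right) M = \left(210 + 81\right) \sqrt{103} = 291 \sqrt{103}$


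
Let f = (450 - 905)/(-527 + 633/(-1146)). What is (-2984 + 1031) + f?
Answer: -78680903/40305 ≈ -1952.1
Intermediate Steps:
f = 34762/40305 (f = -455/(-527 + 633*(-1/1146)) = -455/(-527 - 211/382) = -455/(-201525/382) = -455*(-382/201525) = 34762/40305 ≈ 0.86247)
(-2984 + 1031) + f = (-2984 + 1031) + 34762/40305 = -1953 + 34762/40305 = -78680903/40305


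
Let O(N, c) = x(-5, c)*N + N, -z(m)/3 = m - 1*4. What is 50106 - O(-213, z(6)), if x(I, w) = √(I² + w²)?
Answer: 50319 + 213*√61 ≈ 51983.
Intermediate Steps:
z(m) = 12 - 3*m (z(m) = -3*(m - 1*4) = -3*(m - 4) = -3*(-4 + m) = 12 - 3*m)
O(N, c) = N + N*√(25 + c²) (O(N, c) = √((-5)² + c²)*N + N = √(25 + c²)*N + N = N*√(25 + c²) + N = N + N*√(25 + c²))
50106 - O(-213, z(6)) = 50106 - (-213)*(1 + √(25 + (12 - 3*6)²)) = 50106 - (-213)*(1 + √(25 + (12 - 18)²)) = 50106 - (-213)*(1 + √(25 + (-6)²)) = 50106 - (-213)*(1 + √(25 + 36)) = 50106 - (-213)*(1 + √61) = 50106 - (-213 - 213*√61) = 50106 + (213 + 213*√61) = 50319 + 213*√61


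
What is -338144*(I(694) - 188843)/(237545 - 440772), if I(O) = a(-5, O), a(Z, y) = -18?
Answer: -63862213984/203227 ≈ -3.1424e+5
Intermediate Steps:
I(O) = -18
-338144*(I(694) - 188843)/(237545 - 440772) = -338144*(-18 - 188843)/(237545 - 440772) = -338144/((-203227/(-188861))) = -338144/((-203227*(-1/188861))) = -338144/203227/188861 = -338144*188861/203227 = -63862213984/203227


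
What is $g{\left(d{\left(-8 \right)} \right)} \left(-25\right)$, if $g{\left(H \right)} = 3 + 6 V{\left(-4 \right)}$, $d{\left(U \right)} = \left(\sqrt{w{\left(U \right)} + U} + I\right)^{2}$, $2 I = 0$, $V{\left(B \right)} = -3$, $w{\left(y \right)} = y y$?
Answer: $375$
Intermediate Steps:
$w{\left(y \right)} = y^{2}$
$I = 0$ ($I = \frac{1}{2} \cdot 0 = 0$)
$d{\left(U \right)} = U + U^{2}$ ($d{\left(U \right)} = \left(\sqrt{U^{2} + U} + 0\right)^{2} = \left(\sqrt{U + U^{2}} + 0\right)^{2} = \left(\sqrt{U + U^{2}}\right)^{2} = U + U^{2}$)
$g{\left(H \right)} = -15$ ($g{\left(H \right)} = 3 + 6 \left(-3\right) = 3 - 18 = -15$)
$g{\left(d{\left(-8 \right)} \right)} \left(-25\right) = \left(-15\right) \left(-25\right) = 375$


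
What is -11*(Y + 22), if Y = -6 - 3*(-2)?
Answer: -242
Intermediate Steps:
Y = 0 (Y = -6 + 6 = 0)
-11*(Y + 22) = -11*(0 + 22) = -11*22 = -242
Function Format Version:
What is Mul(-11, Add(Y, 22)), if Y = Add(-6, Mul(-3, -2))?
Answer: -242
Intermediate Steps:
Y = 0 (Y = Add(-6, 6) = 0)
Mul(-11, Add(Y, 22)) = Mul(-11, Add(0, 22)) = Mul(-11, 22) = -242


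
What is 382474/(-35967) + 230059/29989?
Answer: -3195480733/1078614363 ≈ -2.9626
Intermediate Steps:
382474/(-35967) + 230059/29989 = 382474*(-1/35967) + 230059*(1/29989) = -382474/35967 + 230059/29989 = -3195480733/1078614363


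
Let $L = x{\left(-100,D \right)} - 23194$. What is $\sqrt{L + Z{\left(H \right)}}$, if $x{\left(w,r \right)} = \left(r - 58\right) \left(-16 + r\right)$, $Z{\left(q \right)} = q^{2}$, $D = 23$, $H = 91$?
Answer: $i \sqrt{15158} \approx 123.12 i$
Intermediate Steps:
$x{\left(w,r \right)} = \left(-58 + r\right) \left(-16 + r\right)$
$L = -23439$ ($L = \left(928 + 23^{2} - 1702\right) - 23194 = \left(928 + 529 - 1702\right) - 23194 = -245 - 23194 = -23439$)
$\sqrt{L + Z{\left(H \right)}} = \sqrt{-23439 + 91^{2}} = \sqrt{-23439 + 8281} = \sqrt{-15158} = i \sqrt{15158}$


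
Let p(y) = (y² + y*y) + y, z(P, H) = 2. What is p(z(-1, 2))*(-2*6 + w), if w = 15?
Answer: 30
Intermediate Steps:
p(y) = y + 2*y² (p(y) = (y² + y²) + y = 2*y² + y = y + 2*y²)
p(z(-1, 2))*(-2*6 + w) = (2*(1 + 2*2))*(-2*6 + 15) = (2*(1 + 4))*(-12 + 15) = (2*5)*3 = 10*3 = 30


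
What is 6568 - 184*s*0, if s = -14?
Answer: 6568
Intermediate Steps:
6568 - 184*s*0 = 6568 - 184*(-14*0) = 6568 - 184*0 = 6568 - 1*0 = 6568 + 0 = 6568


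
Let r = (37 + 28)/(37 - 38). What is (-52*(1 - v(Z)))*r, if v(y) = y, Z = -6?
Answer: 23660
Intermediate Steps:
r = -65 (r = 65/(-1) = 65*(-1) = -65)
(-52*(1 - v(Z)))*r = -52*(1 - 1*(-6))*(-65) = -52*(1 + 6)*(-65) = -52*7*(-65) = -364*(-65) = 23660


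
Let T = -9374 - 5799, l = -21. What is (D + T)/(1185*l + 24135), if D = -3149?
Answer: 9161/375 ≈ 24.429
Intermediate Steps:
T = -15173
(D + T)/(1185*l + 24135) = (-3149 - 15173)/(1185*(-21) + 24135) = -18322/(-24885 + 24135) = -18322/(-750) = -18322*(-1/750) = 9161/375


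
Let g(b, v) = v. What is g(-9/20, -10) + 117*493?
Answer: 57671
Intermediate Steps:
g(-9/20, -10) + 117*493 = -10 + 117*493 = -10 + 57681 = 57671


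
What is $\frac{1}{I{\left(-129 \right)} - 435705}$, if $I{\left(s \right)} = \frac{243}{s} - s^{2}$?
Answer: $- \frac{43}{19450959} \approx -2.2107 \cdot 10^{-6}$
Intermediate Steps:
$I{\left(s \right)} = - s^{2} + \frac{243}{s}$
$\frac{1}{I{\left(-129 \right)} - 435705} = \frac{1}{\frac{243 - \left(-129\right)^{3}}{-129} - 435705} = \frac{1}{- \frac{243 - -2146689}{129} - 435705} = \frac{1}{- \frac{243 + 2146689}{129} - 435705} = \frac{1}{\left(- \frac{1}{129}\right) 2146932 - 435705} = \frac{1}{- \frac{715644}{43} - 435705} = \frac{1}{- \frac{19450959}{43}} = - \frac{43}{19450959}$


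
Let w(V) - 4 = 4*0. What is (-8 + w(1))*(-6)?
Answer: 24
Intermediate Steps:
w(V) = 4 (w(V) = 4 + 4*0 = 4 + 0 = 4)
(-8 + w(1))*(-6) = (-8 + 4)*(-6) = -4*(-6) = 24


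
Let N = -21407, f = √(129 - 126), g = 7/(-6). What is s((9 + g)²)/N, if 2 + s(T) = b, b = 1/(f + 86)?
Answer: 14700/158261951 + √3/158261951 ≈ 9.2895e-5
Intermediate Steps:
g = -7/6 (g = 7*(-⅙) = -7/6 ≈ -1.1667)
f = √3 ≈ 1.7320
b = 1/(86 + √3) (b = 1/(√3 + 86) = 1/(86 + √3) ≈ 0.011398)
s(T) = -14700/7393 - √3/7393 (s(T) = -2 + (86/7393 - √3/7393) = -14700/7393 - √3/7393)
s((9 + g)²)/N = (-14700/7393 - √3/7393)/(-21407) = (-14700/7393 - √3/7393)*(-1/21407) = 14700/158261951 + √3/158261951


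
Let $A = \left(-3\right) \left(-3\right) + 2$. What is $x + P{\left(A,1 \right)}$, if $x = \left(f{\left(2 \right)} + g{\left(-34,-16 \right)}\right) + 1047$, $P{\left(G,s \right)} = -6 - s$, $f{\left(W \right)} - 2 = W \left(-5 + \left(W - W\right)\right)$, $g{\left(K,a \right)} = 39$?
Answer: $1071$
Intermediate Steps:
$f{\left(W \right)} = 2 - 5 W$ ($f{\left(W \right)} = 2 + W \left(-5 + \left(W - W\right)\right) = 2 + W \left(-5 + 0\right) = 2 + W \left(-5\right) = 2 - 5 W$)
$A = 11$ ($A = 9 + 2 = 11$)
$x = 1078$ ($x = \left(\left(2 - 10\right) + 39\right) + 1047 = \left(-8 + 39\right) + 1047 = 31 + 1047 = 1078$)
$x + P{\left(A,1 \right)} = 1078 - 7 = 1071$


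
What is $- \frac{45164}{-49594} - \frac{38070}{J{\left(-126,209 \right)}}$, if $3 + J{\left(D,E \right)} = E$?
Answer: $- \frac{469684949}{2554091} \approx -183.9$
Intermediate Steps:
$J{\left(D,E \right)} = -3 + E$
$- \frac{45164}{-49594} - \frac{38070}{J{\left(-126,209 \right)}} = - \frac{45164}{-49594} - \frac{38070}{-3 + 209} = \left(-45164\right) \left(- \frac{1}{49594}\right) - \frac{38070}{206} = \frac{22582}{24797} - \frac{19035}{103} = - \frac{469684949}{2554091}$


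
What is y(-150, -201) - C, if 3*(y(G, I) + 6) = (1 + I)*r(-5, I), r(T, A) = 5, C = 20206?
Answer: -61636/3 ≈ -20545.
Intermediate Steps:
y(G, I) = -13/3 + 5*I/3 (y(G, I) = -6 + ((1 + I)*5)/3 = -6 + (5 + 5*I)/3 = -6 + (5/3 + 5*I/3) = -13/3 + 5*I/3)
y(-150, -201) - C = (-13/3 + (5/3)*(-201)) - 1*20206 = (-13/3 - 335) - 20206 = -1018/3 - 20206 = -61636/3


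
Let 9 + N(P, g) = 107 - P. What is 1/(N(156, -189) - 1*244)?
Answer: -1/302 ≈ -0.0033113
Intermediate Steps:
N(P, g) = 98 - P (N(P, g) = -9 + (107 - P) = 98 - P)
1/(N(156, -189) - 1*244) = 1/((98 - 1*156) - 1*244) = 1/((98 - 156) - 244) = 1/(-58 - 244) = 1/(-302) = -1/302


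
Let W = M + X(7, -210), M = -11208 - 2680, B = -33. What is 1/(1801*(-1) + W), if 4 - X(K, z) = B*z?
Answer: -1/22615 ≈ -4.4218e-5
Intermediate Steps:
X(K, z) = 4 + 33*z (X(K, z) = 4 - (-33)*z = 4 + 33*z)
M = -13888
W = -20814 (W = -13888 + (4 + 33*(-210)) = -13888 + (4 - 6930) = -13888 - 6926 = -20814)
1/(1801*(-1) + W) = 1/(1801*(-1) - 20814) = 1/(-1801 - 20814) = 1/(-22615) = -1/22615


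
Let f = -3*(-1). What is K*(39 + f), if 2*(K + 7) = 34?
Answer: 420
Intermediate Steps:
K = 10 (K = -7 + (½)*34 = -7 + 17 = 10)
f = 3
K*(39 + f) = 10*(39 + 3) = 10*42 = 420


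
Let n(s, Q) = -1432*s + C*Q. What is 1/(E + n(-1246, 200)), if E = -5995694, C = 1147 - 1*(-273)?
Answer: -1/3927422 ≈ -2.5462e-7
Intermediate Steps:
C = 1420 (C = 1147 + 273 = 1420)
n(s, Q) = -1432*s + 1420*Q
1/(E + n(-1246, 200)) = 1/(-5995694 + (-1432*(-1246) + 1420*200)) = 1/(-5995694 + (1784272 + 284000)) = 1/(-5995694 + 2068272) = 1/(-3927422) = -1/3927422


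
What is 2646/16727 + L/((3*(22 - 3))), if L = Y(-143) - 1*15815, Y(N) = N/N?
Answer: -264369956/953439 ≈ -277.28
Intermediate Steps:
Y(N) = 1
L = -15814 (L = 1 - 1*15815 = 1 - 15815 = -15814)
2646/16727 + L/((3*(22 - 3))) = 2646/16727 - 15814*1/(3*(22 - 3)) = 2646*(1/16727) - 15814/(3*19) = 2646/16727 - 15814/57 = -264369956/953439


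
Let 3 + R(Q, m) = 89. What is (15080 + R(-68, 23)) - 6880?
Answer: 8286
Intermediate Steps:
R(Q, m) = 86 (R(Q, m) = -3 + 89 = 86)
(15080 + R(-68, 23)) - 6880 = (15080 + 86) - 6880 = 15166 - 6880 = 8286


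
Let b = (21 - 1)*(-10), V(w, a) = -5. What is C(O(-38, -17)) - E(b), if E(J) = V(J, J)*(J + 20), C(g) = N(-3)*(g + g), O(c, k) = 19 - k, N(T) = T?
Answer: -1116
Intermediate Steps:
C(g) = -6*g (C(g) = -3*(g + g) = -6*g)
b = -200 (b = 20*(-10) = -200)
E(J) = -100 - 5*J (E(J) = -5*(J + 20) = -5*(20 + J) = -100 - 5*J)
C(O(-38, -17)) - E(b) = -6*(19 - 1*(-17)) - (-100 - 5*(-200)) = -6*(19 + 17) - (-100 + 1000) = -6*36 - 1*900 = -216 - 900 = -1116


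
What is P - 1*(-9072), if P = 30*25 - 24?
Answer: 9798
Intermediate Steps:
P = 726 (P = 750 - 24 = 726)
P - 1*(-9072) = 726 - 1*(-9072) = 726 + 9072 = 9798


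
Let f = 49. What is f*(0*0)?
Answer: 0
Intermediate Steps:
f*(0*0) = 49*(0*0) = 49*0 = 0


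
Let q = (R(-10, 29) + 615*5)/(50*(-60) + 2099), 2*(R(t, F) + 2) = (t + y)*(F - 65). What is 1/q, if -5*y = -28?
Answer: -4505/15761 ≈ -0.28583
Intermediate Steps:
y = 28/5 (y = -⅕*(-28) = 28/5 ≈ 5.6000)
R(t, F) = -2 + (-65 + F)*(28/5 + t)/2 (R(t, F) = -2 + ((t + 28/5)*(F - 65))/2 = -2 + ((28/5 + t)*(-65 + F))/2 = -2 + ((-65 + F)*(28/5 + t))/2 = -2 + (-65 + F)*(28/5 + t)/2)
q = -15761/4505 (q = ((-184 - 65/2*(-10) + (14/5)*29 + (½)*29*(-10)) + 615*5)/(50*(-60) + 2099) = ((-184 + 325 + 406/5 - 145) + 3075)/(-3000 + 2099) = (386/5 + 3075)/(-901) = (15761/5)*(-1/901) = -15761/4505 ≈ -3.4986)
1/q = 1/(-15761/4505) = -4505/15761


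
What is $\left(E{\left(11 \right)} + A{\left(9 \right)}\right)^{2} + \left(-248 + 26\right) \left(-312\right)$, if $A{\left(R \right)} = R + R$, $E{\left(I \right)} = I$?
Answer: $70105$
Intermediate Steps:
$A{\left(R \right)} = 2 R$
$\left(E{\left(11 \right)} + A{\left(9 \right)}\right)^{2} + \left(-248 + 26\right) \left(-312\right) = \left(11 + 2 \cdot 9\right)^{2} + \left(-248 + 26\right) \left(-312\right) = \left(11 + 18\right)^{2} - -69264 = 29^{2} + 69264 = 841 + 69264 = 70105$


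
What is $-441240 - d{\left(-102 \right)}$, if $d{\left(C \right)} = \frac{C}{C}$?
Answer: $-441241$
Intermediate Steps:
$d{\left(C \right)} = 1$
$-441240 - d{\left(-102 \right)} = -441240 - 1 = -441241$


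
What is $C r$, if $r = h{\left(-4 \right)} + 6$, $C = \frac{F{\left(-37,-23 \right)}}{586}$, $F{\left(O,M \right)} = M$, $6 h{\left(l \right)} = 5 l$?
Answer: $- \frac{92}{879} \approx -0.10466$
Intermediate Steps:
$h{\left(l \right)} = \frac{5 l}{6}$
$C = - \frac{23}{586} \approx -0.039249$
$r = \frac{8}{3}$ ($r = \frac{5}{6} \left(-4\right) + 6 = - \frac{10}{3} + 6 = \frac{8}{3} \approx 2.6667$)
$C r = \left(- \frac{23}{586}\right) \frac{8}{3} = - \frac{92}{879}$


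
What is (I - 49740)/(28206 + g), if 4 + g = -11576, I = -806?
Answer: -25273/8313 ≈ -3.0402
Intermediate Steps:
g = -11580 (g = -4 - 11576 = -11580)
(I - 49740)/(28206 + g) = (-806 - 49740)/(28206 - 11580) = -50546/16626 = -50546*1/16626 = -25273/8313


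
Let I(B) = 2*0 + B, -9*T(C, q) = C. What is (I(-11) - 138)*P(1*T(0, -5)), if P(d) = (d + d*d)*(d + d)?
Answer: 0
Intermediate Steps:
T(C, q) = -C/9
I(B) = B (I(B) = 0 + B = B)
P(d) = 2*d*(d + d²) (P(d) = (d + d²)*(2*d) = 2*d*(d + d²))
(I(-11) - 138)*P(1*T(0, -5)) = (-11 - 138)*(2*(1*(-⅑*0))²*(1 + 1*(-⅑*0))) = -298*(1*0)²*(1 + 1*0) = -298*0²*(1 + 0) = -298*0 = -149*0 = 0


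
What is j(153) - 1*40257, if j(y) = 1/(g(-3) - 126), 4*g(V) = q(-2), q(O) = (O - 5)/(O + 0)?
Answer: -40297265/1001 ≈ -40257.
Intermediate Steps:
q(O) = (-5 + O)/O
g(V) = 7/8 (g(V) = ((-5 - 2)/(-2))/4 = (-1/2*(-7))/4 = (1/4)*(7/2) = 7/8)
j(y) = -8/1001 (j(y) = 1/(7/8 - 126) = 1/(-1001/8) = -8/1001)
j(153) - 1*40257 = -8/1001 - 1*40257 = -8/1001 - 40257 = -40297265/1001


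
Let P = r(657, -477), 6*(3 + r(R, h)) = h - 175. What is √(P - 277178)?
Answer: I*√2495607/3 ≈ 526.58*I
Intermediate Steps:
r(R, h) = -193/6 + h/6 (r(R, h) = -3 + (h - 175)/6 = -3 + (-175 + h)/6 = -3 + (-175/6 + h/6) = -193/6 + h/6)
P = -335/3 (P = -193/6 + (⅙)*(-477) = -193/6 - 159/2 = -335/3 ≈ -111.67)
√(P - 277178) = √(-335/3 - 277178) = √(-831869/3) = I*√2495607/3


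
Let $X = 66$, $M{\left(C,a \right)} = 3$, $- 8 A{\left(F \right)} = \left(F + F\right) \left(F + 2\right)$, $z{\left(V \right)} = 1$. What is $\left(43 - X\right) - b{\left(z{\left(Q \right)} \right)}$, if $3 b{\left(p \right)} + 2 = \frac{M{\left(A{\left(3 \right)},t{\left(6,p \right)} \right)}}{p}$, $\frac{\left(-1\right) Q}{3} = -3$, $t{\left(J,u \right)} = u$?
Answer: $- \frac{70}{3} \approx -23.333$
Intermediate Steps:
$Q = 9$ ($Q = \left(-3\right) \left(-3\right) = 9$)
$A{\left(F \right)} = - \frac{F \left(2 + F\right)}{4}$ ($A{\left(F \right)} = - \frac{\left(F + F\right) \left(F + 2\right)}{8} = - \frac{2 F \left(2 + F\right)}{8} = - \frac{F \left(2 + F\right)}{4}$)
$b{\left(p \right)} = - \frac{2}{3} + \frac{1}{p}$ ($b{\left(p \right)} = - \frac{2}{3} + \frac{3 \frac{1}{p}}{3} = - \frac{2}{3} + \frac{1}{p}$)
$\left(43 - X\right) - b{\left(z{\left(Q \right)} \right)} = \left(43 - 66\right) - \left(- \frac{2}{3} + 1^{-1}\right) = \left(43 - 66\right) - \left(- \frac{2}{3} + 1\right) = -23 - \frac{1}{3} = - \frac{70}{3}$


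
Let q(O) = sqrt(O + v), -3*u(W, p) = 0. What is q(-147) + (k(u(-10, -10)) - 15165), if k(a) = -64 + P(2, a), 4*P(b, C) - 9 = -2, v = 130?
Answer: -60909/4 + I*sqrt(17) ≈ -15227.0 + 4.1231*I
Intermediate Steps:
u(W, p) = 0 (u(W, p) = -1/3*0 = 0)
P(b, C) = 7/4 (P(b, C) = 9/4 + (1/4)*(-2) = 9/4 - 1/2 = 7/4)
k(a) = -249/4 (k(a) = -64 + 7/4 = -249/4)
q(O) = sqrt(130 + O) (q(O) = sqrt(O + 130) = sqrt(130 + O))
q(-147) + (k(u(-10, -10)) - 15165) = sqrt(130 - 147) + (-249/4 - 15165) = sqrt(-17) - 60909/4 = I*sqrt(17) - 60909/4 = -60909/4 + I*sqrt(17)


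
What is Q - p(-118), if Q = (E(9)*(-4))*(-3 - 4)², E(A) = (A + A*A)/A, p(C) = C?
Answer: -1842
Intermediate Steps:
E(A) = (A + A²)/A
Q = -1960 (Q = ((1 + 9)*(-4))*(-3 - 4)² = (10*(-4))*(-7)² = -40*49 = -1960)
Q - p(-118) = -1960 - 1*(-118) = -1960 + 118 = -1842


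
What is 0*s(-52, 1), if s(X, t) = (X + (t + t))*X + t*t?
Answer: 0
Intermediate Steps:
s(X, t) = t**2 + X*(X + 2*t) (s(X, t) = (X + 2*t)*X + t**2 = X*(X + 2*t) + t**2 = t**2 + X*(X + 2*t))
0*s(-52, 1) = 0*((-52)**2 + 1**2 + 2*(-52)*1) = 0*(2704 + 1 - 104) = 0*2601 = 0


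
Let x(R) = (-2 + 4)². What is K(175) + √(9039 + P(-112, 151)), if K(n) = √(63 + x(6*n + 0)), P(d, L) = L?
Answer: √67 + √9190 ≈ 104.05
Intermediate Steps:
x(R) = 4 (x(R) = 2² = 4)
K(n) = √67 (K(n) = √(63 + 4) = √67)
K(175) + √(9039 + P(-112, 151)) = √67 + √(9039 + 151) = √67 + √9190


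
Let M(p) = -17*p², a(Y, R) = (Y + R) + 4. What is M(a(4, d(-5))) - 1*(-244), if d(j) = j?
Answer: 91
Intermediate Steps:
a(Y, R) = 4 + R + Y (a(Y, R) = (R + Y) + 4 = 4 + R + Y)
M(a(4, d(-5))) - 1*(-244) = -17*(4 - 5 + 4)² - 1*(-244) = -17*3² + 244 = -17*9 + 244 = -153 + 244 = 91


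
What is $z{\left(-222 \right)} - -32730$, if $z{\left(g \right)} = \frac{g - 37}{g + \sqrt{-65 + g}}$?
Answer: $\frac{1622516328}{49571} + \frac{259 i \sqrt{287}}{49571} \approx 32731.0 + 0.088514 i$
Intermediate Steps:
$z{\left(g \right)} = \frac{-37 + g}{g + \sqrt{-65 + g}}$
$z{\left(-222 \right)} - -32730 = \frac{-37 - 222}{-222 + \sqrt{-65 - 222}} - -32730 = \frac{1}{-222 + \sqrt{-287}} \left(-259\right) + 32730 = \frac{1}{-222 + i \sqrt{287}} \left(-259\right) + 32730 = - \frac{259}{-222 + i \sqrt{287}} + 32730 = 32730 - \frac{259}{-222 + i \sqrt{287}}$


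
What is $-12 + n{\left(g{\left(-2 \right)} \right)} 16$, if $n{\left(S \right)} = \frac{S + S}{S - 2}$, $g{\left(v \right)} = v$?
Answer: $4$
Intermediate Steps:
$n{\left(S \right)} = \frac{2 S}{-2 + S}$
$-12 + n{\left(g{\left(-2 \right)} \right)} 16 = -12 + 2 \left(-2\right) \frac{1}{-2 - 2} \cdot 16 = -12 + 2 \left(-2\right) \frac{1}{-4} \cdot 16 = -12 + 2 \left(-2\right) \left(- \frac{1}{4}\right) 16 = -12 + 1 \cdot 16 = -12 + 16 = 4$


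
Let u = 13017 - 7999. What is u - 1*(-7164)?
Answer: 12182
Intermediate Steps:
u = 5018
u - 1*(-7164) = 5018 - 1*(-7164) = 5018 + 7164 = 12182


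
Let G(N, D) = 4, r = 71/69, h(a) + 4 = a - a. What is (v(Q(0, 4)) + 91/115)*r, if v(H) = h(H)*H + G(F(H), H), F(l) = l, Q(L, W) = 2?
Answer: -8733/2645 ≈ -3.3017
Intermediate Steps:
h(a) = -4 (h(a) = -4 + (a - a) = -4 + 0 = -4)
r = 71/69 (r = 71*(1/69) = 71/69 ≈ 1.0290)
v(H) = 4 - 4*H (v(H) = -4*H + 4 = 4 - 4*H)
(v(Q(0, 4)) + 91/115)*r = ((4 - 4*2) + 91/115)*(71/69) = ((4 - 8) + 91*(1/115))*(71/69) = (-4 + 91/115)*(71/69) = -369/115*71/69 = -8733/2645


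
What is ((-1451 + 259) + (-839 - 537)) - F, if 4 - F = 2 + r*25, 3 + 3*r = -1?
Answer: -7810/3 ≈ -2603.3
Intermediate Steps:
r = -4/3 (r = -1 + (1/3)*(-1) = -1 - 1/3 = -4/3 ≈ -1.3333)
F = 106/3 (F = 4 - (2 - 4/3*25) = 4 - (2 - 100/3) = 4 - 1*(-94/3) = 4 + 94/3 = 106/3 ≈ 35.333)
((-1451 + 259) + (-839 - 537)) - F = ((-1451 + 259) + (-839 - 537)) - 1*106/3 = (-1192 - 1376) - 106/3 = -2568 - 106/3 = -7810/3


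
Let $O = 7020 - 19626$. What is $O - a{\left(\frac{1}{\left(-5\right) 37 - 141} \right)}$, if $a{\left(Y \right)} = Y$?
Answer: $- \frac{4109555}{326} \approx -12606.0$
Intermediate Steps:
$O = -12606$
$O - a{\left(\frac{1}{\left(-5\right) 37 - 141} \right)} = -12606 - \frac{1}{\left(-5\right) 37 - 141} = -12606 - \frac{1}{-185 - 141} = -12606 - \frac{1}{-326} = -12606 - - \frac{1}{326} = -12606 + \frac{1}{326} = - \frac{4109555}{326}$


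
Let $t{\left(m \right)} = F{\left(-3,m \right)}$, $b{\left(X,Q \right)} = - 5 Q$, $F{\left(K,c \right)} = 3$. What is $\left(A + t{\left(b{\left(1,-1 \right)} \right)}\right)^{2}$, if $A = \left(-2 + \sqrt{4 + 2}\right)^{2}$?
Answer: $265 - 104 \sqrt{6} \approx 10.253$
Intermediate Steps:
$t{\left(m \right)} = 3$
$A = \left(-2 + \sqrt{6}\right)^{2} \approx 0.20204$
$\left(A + t{\left(b{\left(1,-1 \right)} \right)}\right)^{2} = \left(\left(2 - \sqrt{6}\right)^{2} + 3\right)^{2} = \left(3 + \left(2 - \sqrt{6}\right)^{2}\right)^{2}$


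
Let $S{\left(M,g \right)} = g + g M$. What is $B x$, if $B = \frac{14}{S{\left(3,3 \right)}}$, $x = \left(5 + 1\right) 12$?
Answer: $84$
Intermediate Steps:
$x = 72$ ($x = 6 \cdot 12 = 72$)
$S{\left(M,g \right)} = g + M g$
$B = \frac{7}{6}$ ($B = \frac{14}{3 \left(1 + 3\right)} = \frac{14}{3 \cdot 4} = \frac{14}{12} = 14 \cdot \frac{1}{12} = \frac{7}{6} \approx 1.1667$)
$B x = \frac{7}{6} \cdot 72 = 84$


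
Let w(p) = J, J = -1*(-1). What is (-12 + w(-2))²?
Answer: 121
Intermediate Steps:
J = 1
w(p) = 1
(-12 + w(-2))² = (-12 + 1)² = (-11)² = 121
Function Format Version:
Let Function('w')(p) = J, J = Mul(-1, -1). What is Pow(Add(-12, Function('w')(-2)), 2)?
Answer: 121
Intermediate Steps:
J = 1
Function('w')(p) = 1
Pow(Add(-12, Function('w')(-2)), 2) = Pow(Add(-12, 1), 2) = Pow(-11, 2) = 121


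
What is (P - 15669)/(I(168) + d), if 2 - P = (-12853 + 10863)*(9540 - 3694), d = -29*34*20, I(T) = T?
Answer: -11617873/19552 ≈ -594.20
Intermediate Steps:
d = -19720 (d = -986*20 = -19720)
P = 11633542 (P = 2 - (-12853 + 10863)*(9540 - 3694) = 2 - (-1990)*5846 = 2 - 1*(-11633540) = 2 + 11633540 = 11633542)
(P - 15669)/(I(168) + d) = (11633542 - 15669)/(168 - 19720) = 11617873/(-19552) = 11617873*(-1/19552) = -11617873/19552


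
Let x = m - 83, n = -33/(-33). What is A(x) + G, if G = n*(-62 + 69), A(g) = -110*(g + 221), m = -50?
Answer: -9673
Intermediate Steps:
n = 1 (n = -33*(-1/33) = 1)
x = -133 (x = -50 - 83 = -133)
A(g) = -24310 - 110*g (A(g) = -110*(221 + g) = -24310 - 110*g)
G = 7 (G = 1*(-62 + 69) = 1*7 = 7)
A(x) + G = (-24310 - 110*(-133)) + 7 = (-24310 + 14630) + 7 = -9680 + 7 = -9673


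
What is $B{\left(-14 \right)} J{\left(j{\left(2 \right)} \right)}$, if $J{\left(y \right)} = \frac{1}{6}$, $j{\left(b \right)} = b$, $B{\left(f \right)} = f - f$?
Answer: $0$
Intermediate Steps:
$B{\left(f \right)} = 0$
$J{\left(y \right)} = \frac{1}{6}$
$B{\left(-14 \right)} J{\left(j{\left(2 \right)} \right)} = 0 \cdot \frac{1}{6} = 0$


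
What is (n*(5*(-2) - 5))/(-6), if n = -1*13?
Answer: -65/2 ≈ -32.500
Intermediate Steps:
n = -13
(n*(5*(-2) - 5))/(-6) = -13*(5*(-2) - 5)/(-6) = -13*(-10 - 5)*(-⅙) = -13*(-15)*(-⅙) = 195*(-⅙) = -65/2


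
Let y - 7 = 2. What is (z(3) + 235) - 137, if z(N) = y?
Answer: 107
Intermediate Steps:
y = 9 (y = 7 + 2 = 9)
z(N) = 9
(z(3) + 235) - 137 = (9 + 235) - 137 = 244 - 137 = 107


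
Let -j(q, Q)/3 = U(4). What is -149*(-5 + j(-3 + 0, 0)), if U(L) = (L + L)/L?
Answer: 1639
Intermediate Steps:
U(L) = 2 (U(L) = (2*L)/L = 2)
j(q, Q) = -6 (j(q, Q) = -3*2 = -6)
-149*(-5 + j(-3 + 0, 0)) = -149*(-5 - 6) = -149*(-11) = 1639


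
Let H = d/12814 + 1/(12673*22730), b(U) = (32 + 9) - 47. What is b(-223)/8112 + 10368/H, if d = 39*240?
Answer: 25870525594799954473/1822642183116664 ≈ 14194.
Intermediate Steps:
b(U) = -6 (b(U) = 41 - 47 = -6)
d = 9360
H = 1348108123607/1845583057030 (H = 9360/12814 + 1/(12673*22730) = 9360*(1/12814) + (1/12673)*(1/22730) = 4680/6407 + 1/288057290 = 1348108123607/1845583057030 ≈ 0.73045)
b(-223)/8112 + 10368/H = -6/8112 + 10368/(1348108123607/1845583057030) = -6*1/8112 + 10368*(1845583057030/1348108123607) = -1/1352 + 19135005135287040/1348108123607 = 25870525594799954473/1822642183116664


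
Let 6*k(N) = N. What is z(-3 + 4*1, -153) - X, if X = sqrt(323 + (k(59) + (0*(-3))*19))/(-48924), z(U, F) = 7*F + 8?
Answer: -1063 + sqrt(11982)/293544 ≈ -1063.0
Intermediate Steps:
k(N) = N/6
z(U, F) = 8 + 7*F
X = -sqrt(11982)/293544 (X = sqrt(323 + ((1/6)*59 + (0*(-3))*19))/(-48924) = sqrt(323 + (59/6 + 0*19))*(-1/48924) = sqrt(323 + (59/6 + 0))*(-1/48924) = sqrt(323 + 59/6)*(-1/48924) = sqrt(1997/6)*(-1/48924) = (sqrt(11982)/6)*(-1/48924) = -sqrt(11982)/293544 ≈ -0.00037290)
z(-3 + 4*1, -153) - X = (8 + 7*(-153)) - (-1)*sqrt(11982)/293544 = (8 - 1071) + sqrt(11982)/293544 = -1063 + sqrt(11982)/293544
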